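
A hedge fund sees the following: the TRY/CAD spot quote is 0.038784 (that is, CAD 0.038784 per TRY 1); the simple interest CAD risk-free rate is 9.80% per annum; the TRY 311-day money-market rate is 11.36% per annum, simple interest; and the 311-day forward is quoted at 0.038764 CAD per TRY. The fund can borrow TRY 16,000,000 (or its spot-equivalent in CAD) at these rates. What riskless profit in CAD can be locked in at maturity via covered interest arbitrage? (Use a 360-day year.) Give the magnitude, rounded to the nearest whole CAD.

T = 311/360 years.
Keep in TRY, deliver into the forward: 16,000,000·1.09813778·0.038764 = CAD 681,091.41.
Swap to CAD now, deposit: 16,000,000·0.038784·1.08466111 = CAD 673,079.94.
The quoted forward overvalues TRY, so borrow CAD, buy TRY at spot, deposit the TRY at 11.36%, and sell the proceeds forward at 0.038764.
The gap between the two covered legs is CAD 8,011.

CAD 8,011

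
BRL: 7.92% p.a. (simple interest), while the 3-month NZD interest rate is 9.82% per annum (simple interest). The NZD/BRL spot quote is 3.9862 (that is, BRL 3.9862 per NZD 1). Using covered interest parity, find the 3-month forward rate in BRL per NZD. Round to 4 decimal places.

T = 3/12 years.
BRL growth factor: 1 + 0.0792×3/12 = 1.019800.
Growth of 1 NZD over T: 1 + 0.0982×3/12 = 1.024550.
So F = 3.9862 × 1.019800 / 1.024550 = 3.967719 (BRL/NZD).

3.9677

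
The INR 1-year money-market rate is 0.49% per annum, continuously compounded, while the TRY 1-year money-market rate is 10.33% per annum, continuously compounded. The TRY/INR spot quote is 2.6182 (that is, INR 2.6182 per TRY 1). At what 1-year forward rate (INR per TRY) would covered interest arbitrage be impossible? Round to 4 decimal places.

T = 1 year.
INR accumulates by e^(0.0049×1) = 1.004912.
Growth of 1 TRY over T: e^(0.1033×1) = 1.108824.
Forward (INR per TRY) = 2.6182 × 1.004912 / 1.108824 = 2.372839.

2.3728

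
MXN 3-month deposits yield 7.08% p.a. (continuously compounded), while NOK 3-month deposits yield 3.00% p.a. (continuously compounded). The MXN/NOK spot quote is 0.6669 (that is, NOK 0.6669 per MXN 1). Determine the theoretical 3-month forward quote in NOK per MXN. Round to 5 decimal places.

T = 3/12 years.
Growth of 1 NOK over T: e^(0.0300×3/12) = 1.0075282.
MXN growth factor: e^(0.0708×3/12) = 1.0178576.
CIP: F = S · (grow NOK)/(grow MXN) = 0.6669 × 1.0075282/1.0178576 = 0.6601322 NOK per MXN.

0.66013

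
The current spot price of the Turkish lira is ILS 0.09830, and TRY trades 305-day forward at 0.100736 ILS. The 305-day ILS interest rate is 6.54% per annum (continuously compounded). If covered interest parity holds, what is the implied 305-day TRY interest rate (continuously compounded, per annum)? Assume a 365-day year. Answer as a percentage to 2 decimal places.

T = 305/365 years.
CIP gives F = S · g_ILS/g_TRY, so g_ILS/g_TRY = 0.100736/0.0983 = 1.0247813.
ILS growth factor: e^(0.0654×305/365) = 1.0561702.
Hence g_TRY = 1.0306299.
r = ln(1.0306299)/(305/365) = 0.036105 → 3.61%.

3.61%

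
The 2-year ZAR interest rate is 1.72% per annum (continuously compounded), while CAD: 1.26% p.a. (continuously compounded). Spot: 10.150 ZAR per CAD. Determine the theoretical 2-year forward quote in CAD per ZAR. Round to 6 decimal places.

0.097620

T = 2 years.
ZAR accumulates by e^(0.0172×2) = 1.0349985.
Growth of 1 CAD over T: e^(0.0126×2) = 1.0255202.
Forward (ZAR per CAD) = 10.15 × 1.0349985 / 1.0255202 = 10.24381.
Invert for CAD per ZAR: 1 / 10.24381 = 0.097620.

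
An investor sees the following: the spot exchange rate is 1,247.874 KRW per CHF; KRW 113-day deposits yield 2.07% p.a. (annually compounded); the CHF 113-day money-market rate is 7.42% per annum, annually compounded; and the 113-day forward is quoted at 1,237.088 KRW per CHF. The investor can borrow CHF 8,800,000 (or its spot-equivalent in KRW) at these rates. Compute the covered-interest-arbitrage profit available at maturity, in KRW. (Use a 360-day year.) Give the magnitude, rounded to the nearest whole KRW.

KRW 81,585,234

T = 113/360 years.
Keep in CHF, deliver into the forward: 8,800,000·1.022721256616·1237.088 = KRW 11,133,726,506.36.
Swap to KRW now, deposit: 8,800,000·1247.874·1.006451889083 = KRW 11,052,141,272.81.
The quoted forward overvalues CHF, so borrow KRW, buy CHF at spot, deposit the CHF at 7.42%, and sell the proceeds forward at 1,237.088.
Profit = 11,133,726,506.36 − 11,052,141,272.81 = KRW 81,585,234.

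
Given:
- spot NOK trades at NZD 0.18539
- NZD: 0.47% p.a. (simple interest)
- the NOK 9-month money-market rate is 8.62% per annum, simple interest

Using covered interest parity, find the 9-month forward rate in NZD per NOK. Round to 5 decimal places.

0.17475

T = 9/12 years.
Growth of 1 NZD over T: 1 + 0.0047×9/12 = 1.003525.
NOK growth factor: 1 + 0.0862×9/12 = 1.064650.
CIP: F = S · (grow NZD)/(grow NOK) = 0.18539 × 1.003525/1.064650 = 0.1747462 NZD per NOK.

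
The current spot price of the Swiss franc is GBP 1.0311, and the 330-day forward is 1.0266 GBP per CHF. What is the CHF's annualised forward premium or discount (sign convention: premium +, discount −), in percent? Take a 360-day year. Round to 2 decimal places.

T = 330/360 years.
CHF trades forward at -0.43643% vs spot over the period.
Per annum: -0.0043643 / (330/360) = -0.004761 = -0.48%.

-0.48%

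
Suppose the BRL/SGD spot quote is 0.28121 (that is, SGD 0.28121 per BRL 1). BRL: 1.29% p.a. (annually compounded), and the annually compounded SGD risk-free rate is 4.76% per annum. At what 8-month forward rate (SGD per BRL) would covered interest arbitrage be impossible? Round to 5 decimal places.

T = 8/12 years.
SGD growth factor: (1 + 0.0476)^(8/12) = 1.0314868.
BRL growth factor: (1 + 0.0129)^(8/12) = 1.0085816.
So F = 0.28121 × 1.0314868 / 1.0085816 = 0.2875964 (SGD/BRL).

0.28760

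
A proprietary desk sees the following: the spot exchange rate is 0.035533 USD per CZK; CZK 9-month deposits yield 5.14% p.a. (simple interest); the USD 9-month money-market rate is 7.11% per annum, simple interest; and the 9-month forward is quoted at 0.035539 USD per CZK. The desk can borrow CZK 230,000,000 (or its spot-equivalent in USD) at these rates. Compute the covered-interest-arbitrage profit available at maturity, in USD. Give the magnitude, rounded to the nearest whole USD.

T = 9/12 years.
Keep in CZK, deliver into the forward: 230,000,000·1.038550·0.035539 = USD 8,489,076.54.
Swap to USD now, deposit: 230,000,000·0.035533·1.053325 = USD 8,608,393.36.
The quoted forward undervalues CZK, so borrow CZK, convert to USD at spot, deposit the USD at 7.11%, and buy CZK forward at 0.035539 to cover the loan.
Arbitrage profit = |8,489,076.54 − 8,608,393.36| = USD 119,317.

USD 119,317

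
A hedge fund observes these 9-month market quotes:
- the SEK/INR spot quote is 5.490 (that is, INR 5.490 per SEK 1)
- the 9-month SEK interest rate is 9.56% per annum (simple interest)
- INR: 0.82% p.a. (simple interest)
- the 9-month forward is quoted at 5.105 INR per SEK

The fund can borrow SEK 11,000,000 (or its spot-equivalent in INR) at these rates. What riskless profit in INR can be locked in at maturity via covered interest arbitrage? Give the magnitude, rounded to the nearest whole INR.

T = 9/12 years.
Route A — deposit SEK, sell forward: 11,000,000 × 1.071700 × 5.105 = INR 60,181,313.50.
Route B — convert at spot, deposit INR: 11,000,000 × 5.490 × 1.006150 = INR 60,761,398.50.
The quoted forward undervalues SEK, so borrow SEK, convert to INR at spot, deposit the INR at 0.82%, and buy SEK forward at 5.105 to cover the loan.
Arbitrage profit = |60,181,313.50 − 60,761,398.50| = INR 580,085.

INR 580,085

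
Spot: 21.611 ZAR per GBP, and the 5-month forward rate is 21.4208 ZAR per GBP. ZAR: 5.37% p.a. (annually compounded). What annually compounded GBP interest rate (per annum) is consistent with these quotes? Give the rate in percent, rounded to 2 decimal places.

7.63%

T = 5/12 years.
F/S = 21.4208/21.611 = 0.9911989 = (growth of ZAR) / (growth of GBP).
ZAR growth factor: (1 + 0.0537)^(5/12) = 1.0220342.
So the GBP growth factor = 1.0311091.
r = 1.0311091^(12/5) − 1 = 0.076294 → 7.63%.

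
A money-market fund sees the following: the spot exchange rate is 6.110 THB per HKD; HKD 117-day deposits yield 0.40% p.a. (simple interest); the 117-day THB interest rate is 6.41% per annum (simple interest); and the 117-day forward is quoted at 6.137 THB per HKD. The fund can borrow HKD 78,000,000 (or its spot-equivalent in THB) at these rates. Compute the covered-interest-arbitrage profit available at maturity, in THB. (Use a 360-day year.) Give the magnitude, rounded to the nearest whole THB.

THB 7,200,061

T = 117/360 years.
Invest the HKD and cover forward: 78,000,000 × 1.001300 × 6.137 = THB 479,308,291.80.
Convert at spot and invest in THB: 78,000,000 × 6.110 × 1.0208325 = THB 486,508,352.85.
The quoted forward undervalues HKD, so borrow HKD, convert to THB at spot, deposit the THB at 6.41%, and buy HKD forward at 6.137 to cover the loan.
Profit = 486,508,352.85 − 479,308,291.80 = THB 7,200,061.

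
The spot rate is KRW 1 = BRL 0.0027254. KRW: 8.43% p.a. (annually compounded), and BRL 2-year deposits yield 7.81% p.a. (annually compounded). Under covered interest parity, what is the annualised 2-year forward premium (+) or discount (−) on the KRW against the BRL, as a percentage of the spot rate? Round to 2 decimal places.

-0.57%

T = 2 years.
CIP forward (BRL per KRW) = 0.0027254 × 1.1622996/1.1757065 = 0.0026943215.
(F − S)/S ÷ T = (0.0026943215 − 0.0027254)/0.0027254/2 = -0.005702 → -0.57%.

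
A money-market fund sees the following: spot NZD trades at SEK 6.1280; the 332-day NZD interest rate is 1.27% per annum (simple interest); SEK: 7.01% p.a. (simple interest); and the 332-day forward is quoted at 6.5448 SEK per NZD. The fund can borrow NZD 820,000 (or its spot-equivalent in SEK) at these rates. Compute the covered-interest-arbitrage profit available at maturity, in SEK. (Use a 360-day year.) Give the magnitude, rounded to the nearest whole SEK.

T = 332/360 years.
Keep in NZD, deliver into the forward: 820,000·1.011712222·6.5448 = SEK 5,429,592.40.
Swap to SEK now, deposit: 820,000·6.1280·1.064647778 = SEK 5,349,812.50.
The quoted forward overvalues NZD, so borrow SEK, buy NZD at spot, deposit the NZD at 1.27%, and sell the proceeds forward at 6.5448.
Profit = 5,429,592.40 − 5,349,812.50 = SEK 79,780.

SEK 79,780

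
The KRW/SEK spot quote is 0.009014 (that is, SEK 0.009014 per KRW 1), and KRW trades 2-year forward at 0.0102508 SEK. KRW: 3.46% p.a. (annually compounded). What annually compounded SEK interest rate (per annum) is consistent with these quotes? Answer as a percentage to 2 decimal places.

T = 2 years.
F/S = 0.0102508/0.009014 = 1.1372088 = (growth of SEK) / (growth of KRW).
The KRW side grows by (1 + 0.0346)^2 = 1.0703972.
So the SEK growth factor = 1.2172651.
Annualise: 1.2172651^(1/2) − 1 = 0.103297 = 10.33%.

10.33%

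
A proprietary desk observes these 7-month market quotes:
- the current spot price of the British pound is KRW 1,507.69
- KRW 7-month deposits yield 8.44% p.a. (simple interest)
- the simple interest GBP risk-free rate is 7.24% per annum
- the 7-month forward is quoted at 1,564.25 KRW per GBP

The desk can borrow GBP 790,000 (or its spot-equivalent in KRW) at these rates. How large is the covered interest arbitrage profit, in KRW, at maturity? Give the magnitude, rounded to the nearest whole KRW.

T = 7/12 years.
Keep in GBP, deliver into the forward: 790,000·1.042233333333·1564.25 = KRW 1,287,947,658.42.
Swap to KRW now, deposit: 790,000·1507.69·1.049233333333 = KRW 1,249,715,697.42.
The quoted forward overvalues GBP, so borrow KRW, buy GBP at spot, deposit the GBP at 7.24%, and sell the proceeds forward at 1,564.25.
The gap between the two covered legs is KRW 38,231,961.

KRW 38,231,961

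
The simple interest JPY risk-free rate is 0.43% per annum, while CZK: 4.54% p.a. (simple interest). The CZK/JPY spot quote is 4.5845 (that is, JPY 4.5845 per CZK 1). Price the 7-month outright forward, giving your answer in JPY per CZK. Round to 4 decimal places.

T = 7/12 years.
JPY accumulates by 1 + 0.0043×7/12 = 1.0025083.
CZK accumulates by 1 + 0.0454×7/12 = 1.0264833.
Forward (JPY per CZK) = 4.5845 × 1.0025083 / 1.0264833 = 4.477422.

4.4774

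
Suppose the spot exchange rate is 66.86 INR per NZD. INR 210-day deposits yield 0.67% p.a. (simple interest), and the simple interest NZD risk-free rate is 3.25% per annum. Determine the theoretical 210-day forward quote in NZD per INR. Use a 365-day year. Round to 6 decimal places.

T = 210/365 years.
INR growth factor: 1 + 0.0067×210/365 = 1.0038548.
NZD accumulates by 1 + 0.0325×210/365 = 1.0186986.
CIP: F = S · (grow INR)/(grow NZD) = 66.86 × 1.0038548/1.0186986 = 65.88576 INR per NZD.
Invert for NZD per INR: 1 / 65.88576 = 0.015178.

0.015178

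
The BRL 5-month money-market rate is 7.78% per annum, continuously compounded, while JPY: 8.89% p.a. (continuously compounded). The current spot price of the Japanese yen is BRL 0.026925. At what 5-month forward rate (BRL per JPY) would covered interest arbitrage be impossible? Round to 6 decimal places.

0.026801

T = 5/12 years.
BRL growth factor: e^(0.0778×5/12) = 1.0329478.
JPY growth factor: e^(0.0889×5/12) = 1.0377363.
So F = 0.026925 × 1.0329478 / 1.0377363 = 0.02680076 (BRL/JPY).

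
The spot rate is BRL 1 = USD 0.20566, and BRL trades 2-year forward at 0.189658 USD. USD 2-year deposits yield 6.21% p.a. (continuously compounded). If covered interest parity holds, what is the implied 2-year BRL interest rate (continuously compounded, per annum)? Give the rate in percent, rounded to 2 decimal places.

10.26%

T = 2 years.
F/S = 0.189658/0.20566 = 0.9221920 = (growth of USD) / (growth of BRL).
The USD side grows by e^(0.0621×2) = 1.1322423.
Hence g_BRL = 1.2277728.
r = ln(1.2277728)/2 = 0.102601 → 10.26%.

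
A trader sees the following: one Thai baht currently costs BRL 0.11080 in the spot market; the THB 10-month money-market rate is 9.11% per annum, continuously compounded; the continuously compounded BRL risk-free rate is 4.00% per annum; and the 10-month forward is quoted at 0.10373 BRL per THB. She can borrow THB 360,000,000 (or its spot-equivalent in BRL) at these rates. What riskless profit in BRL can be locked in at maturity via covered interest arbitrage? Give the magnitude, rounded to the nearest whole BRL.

T = 10/12 years.
Invest the THB and cover forward: 360,000,000 × 1.0788726644 × 0.10373 = BRL 40,288,126.13.
Convert at spot and invest in BRL: 360,000,000 × 0.11080 × 1.0338951135 = BRL 41,240,008.29.
The quoted forward undervalues THB, so borrow THB, convert to BRL at spot, deposit the BRL at 4.00%, and buy THB forward at 0.10373 to cover the loan.
Arbitrage profit = |40,288,126.13 − 41,240,008.29| = BRL 951,882.

BRL 951,882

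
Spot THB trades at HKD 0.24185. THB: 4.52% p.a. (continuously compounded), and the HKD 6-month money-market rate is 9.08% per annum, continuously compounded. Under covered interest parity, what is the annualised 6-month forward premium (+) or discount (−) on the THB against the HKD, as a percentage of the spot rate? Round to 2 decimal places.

T = 6/12 years.
No-arbitrage forward: 0.24185 × 1.0464464 / 1.0228573 = 0.24742754 HKD/THB.
(F − S)/S ÷ T = (0.24742754 − 0.24185)/0.24185/(6/12) = 0.046124 → 4.61%.

+4.61%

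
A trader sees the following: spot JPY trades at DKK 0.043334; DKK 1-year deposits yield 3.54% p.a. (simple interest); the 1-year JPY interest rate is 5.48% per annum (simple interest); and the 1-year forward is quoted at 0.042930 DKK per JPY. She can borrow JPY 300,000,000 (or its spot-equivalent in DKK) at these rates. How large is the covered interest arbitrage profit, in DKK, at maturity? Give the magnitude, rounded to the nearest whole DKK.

T = 1 year.
Keep in JPY, deliver into the forward: 300,000,000·1.054800·0.042930 = DKK 13,584,769.20.
Swap to DKK now, deposit: 300,000,000·0.043334·1.035400 = DKK 13,460,407.08.
The quoted forward overvalues JPY, so borrow DKK, buy JPY at spot, deposit the JPY at 5.48%, and sell the proceeds forward at 0.042930.
Arbitrage profit = |13,584,769.20 − 13,460,407.08| = DKK 124,362.

DKK 124,362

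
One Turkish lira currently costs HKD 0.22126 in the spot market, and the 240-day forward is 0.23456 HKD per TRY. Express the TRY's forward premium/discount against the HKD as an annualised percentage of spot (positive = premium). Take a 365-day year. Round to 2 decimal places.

+9.14%

T = 240/365 years.
(F − S)/S = (0.23456 − 0.22126)/0.22126 = 0.0601103.
Annualise by dividing by T: 0.0601103 / (240/365) = 0.091418 → 9.14%.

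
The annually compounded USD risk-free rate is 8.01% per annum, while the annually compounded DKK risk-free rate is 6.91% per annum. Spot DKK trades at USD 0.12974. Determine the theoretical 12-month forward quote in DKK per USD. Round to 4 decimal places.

T = 1 year.
Growth of 1 USD over T: (1 + 0.0801)^1 = 1.080100.
Growth of 1 DKK over T: (1 + 0.0691)^1 = 1.069100.
So F = 0.12974 × 1.080100 / 1.069100 = 0.1310749 (USD/DKK).
Invert for DKK per USD: 1 / 0.1310749 = 7.6292.

7.6292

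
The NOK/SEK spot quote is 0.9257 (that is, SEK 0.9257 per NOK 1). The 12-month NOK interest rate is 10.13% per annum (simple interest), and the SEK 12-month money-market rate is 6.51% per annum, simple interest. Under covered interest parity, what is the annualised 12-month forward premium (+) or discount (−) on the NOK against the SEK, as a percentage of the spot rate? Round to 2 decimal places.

-3.29%

T = 1 year.
F = S · g_SEK/g_NOK = 0.9257 × 1.065100/1.101300 = 0.8952720.
Annualised premium = (F − S)/S × (1/T) = (0.8952720 − 0.9257)/0.9257 ÷ 1 = -3.29%.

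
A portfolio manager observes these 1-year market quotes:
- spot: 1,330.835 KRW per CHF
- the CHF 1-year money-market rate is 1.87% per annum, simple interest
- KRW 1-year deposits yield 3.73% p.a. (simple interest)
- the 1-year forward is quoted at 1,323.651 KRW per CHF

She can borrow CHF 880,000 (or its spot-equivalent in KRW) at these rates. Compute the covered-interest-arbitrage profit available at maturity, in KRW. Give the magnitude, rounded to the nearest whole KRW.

KRW 28,223,247

T = 1 year.
Route A — deposit CHF, sell forward: 880,000 × 1.018700 × 1323.651 = KRW 1,186,594,880.86.
Route B — convert at spot, deposit KRW: 880,000 × 1330.835 × 1.037300 = KRW 1,214,818,128.04.
The quoted forward undervalues CHF, so borrow CHF, convert to KRW at spot, deposit the KRW at 3.73%, and buy CHF forward at 1,323.651 to cover the loan.
The gap between the two covered legs is KRW 28,223,247.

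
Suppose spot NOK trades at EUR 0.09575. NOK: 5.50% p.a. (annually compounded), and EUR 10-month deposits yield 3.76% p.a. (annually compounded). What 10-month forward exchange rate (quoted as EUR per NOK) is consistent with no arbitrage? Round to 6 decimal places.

T = 10/12 years.
Growth of 1 EUR over T: (1 + 0.0376)^(10/12) = 1.0312366.
NOK growth factor: (1 + 0.0550)^(10/12) = 1.0456276.
So F = 0.09575 × 1.0312366 / 1.0456276 = 0.09443219 (EUR/NOK).

0.094432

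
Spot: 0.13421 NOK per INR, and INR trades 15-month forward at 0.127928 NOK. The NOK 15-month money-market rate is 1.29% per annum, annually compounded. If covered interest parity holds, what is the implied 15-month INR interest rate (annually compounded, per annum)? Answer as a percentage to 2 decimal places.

T = 15/12 years.
F/S = 0.127928/0.13421 = 0.9531928 = (growth of NOK) / (growth of INR).
The NOK side grows by (1 + 0.0129)^(15/12) = 1.0161509.
That pins the INR growth at 1.0660497.
Annualise: 1.0660497^(12/15) − 1 = 0.052500 = 5.25%.

5.25%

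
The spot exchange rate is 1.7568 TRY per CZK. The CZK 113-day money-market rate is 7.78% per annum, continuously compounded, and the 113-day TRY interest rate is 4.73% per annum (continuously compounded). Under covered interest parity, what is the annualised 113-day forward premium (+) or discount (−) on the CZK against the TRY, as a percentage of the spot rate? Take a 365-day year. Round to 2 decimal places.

-3.04%

T = 113/365 years.
No-arbitrage forward: 1.7568 × 1.0147513 / 1.0243784 = 1.7402896 TRY/CZK.
Annualised premium = (F − S)/S × (1/T) = (1.7402896 − 1.7568)/1.7568 ÷ (113/365) = -3.04%.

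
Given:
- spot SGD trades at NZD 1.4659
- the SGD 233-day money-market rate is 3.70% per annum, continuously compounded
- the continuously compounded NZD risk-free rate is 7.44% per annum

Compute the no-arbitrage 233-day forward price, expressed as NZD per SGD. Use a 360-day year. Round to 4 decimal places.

T = 233/360 years.
NZD growth factor: e^(0.0744×233/360) = 1.0493315.
SGD growth factor: e^(0.0370×233/360) = 1.0242363.
So F = 1.4659 × 1.0493315 / 1.0242363 = 1.501817 (NZD/SGD).

1.5018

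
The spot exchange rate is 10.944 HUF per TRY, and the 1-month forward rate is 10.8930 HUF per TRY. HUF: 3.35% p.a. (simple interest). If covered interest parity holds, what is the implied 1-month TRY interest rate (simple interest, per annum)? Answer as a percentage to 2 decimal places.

8.98%

T = 1/12 years.
F/S = 10.893/10.944 = 0.9953399 = (growth of HUF) / (growth of TRY).
The HUF side grows by 1 + 0.0335×1/12 = 1.0027917.
That pins the TRY growth at 1.0074867.
r = (1.0074867 − 1)/(1/12) = 0.089840 → 8.98%.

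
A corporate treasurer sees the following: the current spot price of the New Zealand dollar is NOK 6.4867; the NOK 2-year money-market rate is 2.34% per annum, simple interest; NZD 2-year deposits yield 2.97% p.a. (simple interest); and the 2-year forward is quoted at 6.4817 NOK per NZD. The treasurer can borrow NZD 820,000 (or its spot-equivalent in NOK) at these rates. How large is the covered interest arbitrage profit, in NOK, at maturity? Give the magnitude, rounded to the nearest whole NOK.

NOK 62,677

T = 2 years.
Keep in NZD, deliver into the forward: 820,000·1.059400·6.4817 = NOK 5,630,704.64.
Swap to NOK now, deposit: 820,000·6.4867·1.046800 = NOK 5,568,027.60.
The quoted forward overvalues NZD, so borrow NOK, buy NZD at spot, deposit the NZD at 2.97%, and sell the proceeds forward at 6.4817.
Arbitrage profit = |5,630,704.64 − 5,568,027.60| = NOK 62,677.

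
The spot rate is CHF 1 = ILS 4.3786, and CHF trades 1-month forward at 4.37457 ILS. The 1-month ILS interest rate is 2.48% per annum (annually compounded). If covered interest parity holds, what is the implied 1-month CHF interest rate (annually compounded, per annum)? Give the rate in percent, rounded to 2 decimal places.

3.62%

T = 1/12 years.
CIP gives F = S · g_ILS/g_CHF, so g_ILS/g_CHF = 4.37457/4.3786 = 0.9990796.
The ILS side grows by (1 + 0.0248)^(1/12) = 1.0020435.
So the CHF growth factor = 1.0029666.
r = 1.0029666^(12/1) − 1 = 0.036186 → 3.62%.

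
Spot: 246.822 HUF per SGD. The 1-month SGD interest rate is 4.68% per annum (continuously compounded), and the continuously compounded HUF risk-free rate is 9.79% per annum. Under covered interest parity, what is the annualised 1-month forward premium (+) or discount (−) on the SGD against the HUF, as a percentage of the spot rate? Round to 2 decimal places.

+5.12%

T = 1/12 years.
No-arbitrage forward: 246.822 × 1.0081917 / 1.0039076 = 247.875294 HUF/SGD.
Annualised premium = (F − S)/S × (1/T) = (247.875294 − 246.822)/246.822 ÷ (1/12) = 5.12%.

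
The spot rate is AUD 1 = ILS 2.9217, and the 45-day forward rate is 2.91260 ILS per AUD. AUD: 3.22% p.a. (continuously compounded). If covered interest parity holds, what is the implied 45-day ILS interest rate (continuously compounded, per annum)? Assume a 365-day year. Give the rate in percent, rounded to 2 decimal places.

0.69%

T = 45/365 years.
F/S = 2.9126/2.9217 = 0.9968854 = (growth of ILS) / (growth of AUD).
The AUD side grows by e^(0.0322×45/365) = 1.0039778.
So the ILS growth factor = 1.0008508.
r = ln(1.0008508)/(45/365) = 0.006898 → 0.69%.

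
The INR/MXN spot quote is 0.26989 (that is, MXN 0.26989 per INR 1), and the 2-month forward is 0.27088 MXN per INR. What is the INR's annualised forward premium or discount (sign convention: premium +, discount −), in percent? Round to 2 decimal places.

+2.20%

T = 2/12 years.
INR trades forward at +0.36682% vs spot over the period.
Per annum: 0.0036682 / (2/12) = 0.022009 = 2.20%.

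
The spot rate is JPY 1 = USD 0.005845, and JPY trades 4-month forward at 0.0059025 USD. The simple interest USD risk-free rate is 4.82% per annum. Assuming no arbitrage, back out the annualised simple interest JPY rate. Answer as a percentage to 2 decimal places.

1.85%

T = 4/12 years.
CIP gives F = S · g_USD/g_JPY, so g_USD/g_JPY = 0.0059025/0.005845 = 1.0098375.
USD growth factor: 1 + 0.0482×4/12 = 1.0160667.
That pins the JPY growth at 1.0061685.
(1.0061685 − 1)/T = 0.018506, i.e. 1.85%.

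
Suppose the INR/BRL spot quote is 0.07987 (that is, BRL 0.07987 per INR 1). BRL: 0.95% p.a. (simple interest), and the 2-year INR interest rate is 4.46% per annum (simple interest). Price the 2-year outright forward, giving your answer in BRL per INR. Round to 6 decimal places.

T = 2 years.
BRL accumulates by 1 + 0.0095×2 = 1.019000.
INR accumulates by 1 + 0.0446×2 = 1.089200.
CIP: F = S · (grow BRL)/(grow INR) = 0.07987 × 1.019000/1.089200 = 0.07472230 BRL per INR.

0.074722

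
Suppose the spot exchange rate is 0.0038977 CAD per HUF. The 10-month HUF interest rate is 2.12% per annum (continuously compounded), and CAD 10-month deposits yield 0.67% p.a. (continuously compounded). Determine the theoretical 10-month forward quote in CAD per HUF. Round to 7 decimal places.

0.0038509

T = 10/12 years.
Growth of 1 CAD over T: e^(0.0067×10/12) = 1.0055989.
HUF growth factor: e^(0.0212×10/12) = 1.0178236.
Forward (CAD per HUF) = 0.0038977 × 1.0055989 / 1.0178236 = 0.003850886.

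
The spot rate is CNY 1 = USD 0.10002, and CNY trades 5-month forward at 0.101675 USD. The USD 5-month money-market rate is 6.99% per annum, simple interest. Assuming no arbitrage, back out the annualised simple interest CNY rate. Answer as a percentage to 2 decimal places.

T = 5/12 years.
By CIP, F/S equals the USD-to-CNY growth ratio: 0.101675/0.10002 = 1.0165467.
USD growth factor: 1 + 0.0699×5/12 = 1.029125.
Hence g_CNY = 1.0123736.
r = (1.0123736 − 1)/(5/12) = 0.029697 → 2.97%.

2.97%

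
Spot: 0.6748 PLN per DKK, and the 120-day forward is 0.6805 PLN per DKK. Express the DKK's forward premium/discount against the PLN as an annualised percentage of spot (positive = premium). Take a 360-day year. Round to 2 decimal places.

T = 120/360 years.
(F − S)/S = (0.6805 − 0.6748)/0.6748 = 0.0084469.
Per annum: 0.0084469 / (120/360) = 0.025341 = 2.53%.

+2.53%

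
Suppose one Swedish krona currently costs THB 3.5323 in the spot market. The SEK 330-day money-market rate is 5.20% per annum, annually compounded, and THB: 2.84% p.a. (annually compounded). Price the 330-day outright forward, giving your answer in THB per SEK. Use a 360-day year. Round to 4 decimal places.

3.4596

T = 330/360 years.
THB growth factor: (1 + 0.0284)^(330/360) = 1.0260028.
SEK growth factor: (1 + 0.0520)^(330/360) = 1.0475653.
Forward (THB per SEK) = 3.5323 × 1.0260028 / 1.0475653 = 3.459593.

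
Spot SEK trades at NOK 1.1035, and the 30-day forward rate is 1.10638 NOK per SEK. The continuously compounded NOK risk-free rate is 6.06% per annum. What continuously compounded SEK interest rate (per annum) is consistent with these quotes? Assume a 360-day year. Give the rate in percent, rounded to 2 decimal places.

2.93%

T = 30/360 years.
By CIP, F/S equals the NOK-to-SEK growth ratio: 1.10638/1.1035 = 1.0026099.
The NOK side grows by e^(0.0606×30/360) = 1.0050628.
Hence g_SEK = 1.0024465.
Take logs: ln 1.0024465 / (30/360) = 0.029322, so 2.93%.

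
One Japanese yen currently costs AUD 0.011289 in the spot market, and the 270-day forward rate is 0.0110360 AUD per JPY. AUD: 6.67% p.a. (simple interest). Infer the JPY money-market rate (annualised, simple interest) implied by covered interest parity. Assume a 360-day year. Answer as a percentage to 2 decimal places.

T = 270/360 years.
By CIP, F/S equals the AUD-to-JPY growth ratio: 0.011036/0.011289 = 0.9775888.
AUD growth factor: 1 + 0.0667×270/360 = 1.050025.
That pins the JPY growth at 1.0740968.
r = (1.0740968 − 1)/(270/360) = 0.098796 → 9.88%.

9.88%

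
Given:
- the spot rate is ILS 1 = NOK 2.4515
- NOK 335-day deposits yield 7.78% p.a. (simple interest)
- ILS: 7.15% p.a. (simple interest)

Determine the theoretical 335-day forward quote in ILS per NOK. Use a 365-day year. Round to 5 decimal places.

T = 335/365 years.
NOK accumulates by 1 + 0.0778×335/365 = 1.0714055.
ILS accumulates by 1 + 0.0715×335/365 = 1.0656233.
Forward (NOK per ILS) = 2.4515 × 1.0714055 / 1.0656233 = 2.464802.
Invert for ILS per NOK: 1 / 2.464802 = 0.40571.

0.40571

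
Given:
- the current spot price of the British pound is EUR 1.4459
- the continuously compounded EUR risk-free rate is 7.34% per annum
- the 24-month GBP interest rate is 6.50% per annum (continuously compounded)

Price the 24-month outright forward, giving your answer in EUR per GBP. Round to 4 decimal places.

1.4704

T = 2 years.
Growth of 1 EUR over T: e^(0.0734×2) = 1.1581223.
GBP growth factor: e^(0.0650×2) = 1.1388284.
Forward (EUR per GBP) = 1.4459 × 1.1581223 / 1.1388284 = 1.470396.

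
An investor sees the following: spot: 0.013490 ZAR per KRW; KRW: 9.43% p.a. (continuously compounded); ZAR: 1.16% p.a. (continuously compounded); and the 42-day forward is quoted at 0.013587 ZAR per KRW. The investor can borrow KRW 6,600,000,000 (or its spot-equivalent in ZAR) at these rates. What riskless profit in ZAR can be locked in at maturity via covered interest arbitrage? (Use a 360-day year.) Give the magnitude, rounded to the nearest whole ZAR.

ZAR 1,511,638

T = 42/360 years.
Invest the KRW and cover forward: 6,600,000,000 × 1.0110624075 × 0.013587 = ZAR 90,666,212.54.
Convert at spot and invest in ZAR: 6,600,000,000 × 0.013490 × 1.0013542495 = ZAR 89,154,574.25.
The quoted forward overvalues KRW, so borrow ZAR, buy KRW at spot, deposit the KRW at 9.43%, and sell the proceeds forward at 0.013587.
The gap between the two covered legs is ZAR 1,511,638.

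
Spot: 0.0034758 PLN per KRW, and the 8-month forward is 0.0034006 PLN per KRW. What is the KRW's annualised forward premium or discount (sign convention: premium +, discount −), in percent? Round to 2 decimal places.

-3.25%

T = 8/12 years.
KRW trades forward at -2.16353% vs spot over the period.
×(1/T) gives -3.25% p.a.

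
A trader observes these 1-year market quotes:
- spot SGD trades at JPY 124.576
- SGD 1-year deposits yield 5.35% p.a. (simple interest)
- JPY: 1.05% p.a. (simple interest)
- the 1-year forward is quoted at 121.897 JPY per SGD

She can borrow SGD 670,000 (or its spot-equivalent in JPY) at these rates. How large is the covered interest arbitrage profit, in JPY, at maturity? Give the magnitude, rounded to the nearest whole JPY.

JPY 1,698,076

T = 1 year.
Invest the SGD and cover forward: 670,000 × 1.053500 × 121.897 = JPY 86,040,387.97.
Convert at spot and invest in JPY: 670,000 × 124.576 × 1.010500 = JPY 84,342,312.16.
The quoted forward overvalues SGD, so borrow JPY, buy SGD at spot, deposit the SGD at 5.35%, and sell the proceeds forward at 121.897.
The gap between the two covered legs is JPY 1,698,076.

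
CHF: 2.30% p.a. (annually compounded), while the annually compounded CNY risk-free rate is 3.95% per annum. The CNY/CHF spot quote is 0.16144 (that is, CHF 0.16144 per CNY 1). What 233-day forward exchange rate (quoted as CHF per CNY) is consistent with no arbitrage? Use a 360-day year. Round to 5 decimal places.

T = 233/360 years.
Growth of 1 CHF over T: (1 + 0.0230)^(233/360) = 1.0148263.
CNY accumulates by (1 + 0.0395)^(233/360) = 1.0253903.
Forward (CHF per CNY) = 0.16144 × 1.0148263 / 1.0253903 = 0.1597768.

0.15978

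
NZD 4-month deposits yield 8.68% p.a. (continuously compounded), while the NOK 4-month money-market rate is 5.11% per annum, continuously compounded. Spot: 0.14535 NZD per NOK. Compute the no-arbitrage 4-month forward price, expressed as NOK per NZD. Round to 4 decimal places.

T = 4/12 years.
NZD accumulates by e^(0.0868×4/12) = 1.029356.
NOK accumulates by e^(0.0511×4/12) = 1.0171792.
CIP: F = S · (grow NZD)/(grow NOK) = 0.14535 × 1.029356/1.0171792 = 0.1470900 NZD per NOK.
Invert for NOK per NZD: 1 / 0.1470900 = 6.7986.

6.7986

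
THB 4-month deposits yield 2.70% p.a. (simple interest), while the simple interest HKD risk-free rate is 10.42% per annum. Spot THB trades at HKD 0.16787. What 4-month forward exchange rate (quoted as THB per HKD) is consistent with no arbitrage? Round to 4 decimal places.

5.8088

T = 4/12 years.
HKD growth factor: 1 + 0.1042×4/12 = 1.0347333.
THB growth factor: 1 + 0.0270×4/12 = 1.009000.
Forward (HKD per THB) = 0.16787 × 1.0347333 / 1.009000 = 0.1721513.
Quoted the other way: 1/0.1721513 = 5.8088 THB per HKD.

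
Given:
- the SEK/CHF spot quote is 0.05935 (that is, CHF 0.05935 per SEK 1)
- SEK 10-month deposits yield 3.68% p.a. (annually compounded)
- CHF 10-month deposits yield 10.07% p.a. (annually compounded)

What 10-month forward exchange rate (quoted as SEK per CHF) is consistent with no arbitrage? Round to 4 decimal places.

T = 10/12 years.
CHF accumulates by (1 + 0.1007)^(10/12) = 1.08323863.
SEK growth factor: (1 + 0.0368)^(10/12) = 1.03057394.
So F = 0.05935 × 1.08323863 / 1.03057394 = 0.062382921 (CHF/SEK).
Invert for SEK per CHF: 1 / 0.062382921 = 16.0300.

16.0300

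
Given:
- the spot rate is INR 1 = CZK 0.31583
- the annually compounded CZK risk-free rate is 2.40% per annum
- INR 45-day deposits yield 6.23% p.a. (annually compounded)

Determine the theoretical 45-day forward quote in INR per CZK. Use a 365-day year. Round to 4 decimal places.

3.1806

T = 45/365 years.
CZK growth factor: (1 + 0.0240)^(45/365) = 1.0029282.
INR accumulates by (1 + 0.0623)^(45/365) = 1.0074789.
Forward (CZK per INR) = 0.31583 × 1.0029282 / 1.0074789 = 0.3144034.
Invert for INR per CZK: 1 / 0.3144034 = 3.1806.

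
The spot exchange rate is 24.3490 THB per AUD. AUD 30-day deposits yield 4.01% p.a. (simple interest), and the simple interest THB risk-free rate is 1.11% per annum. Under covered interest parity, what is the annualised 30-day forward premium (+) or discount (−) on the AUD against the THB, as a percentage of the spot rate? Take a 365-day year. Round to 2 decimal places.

-2.89%

T = 30/365 years.
CIP forward (THB per AUD) = 24.349 × 1.0009123/1.0032959 = 24.2911524.
(F − S)/S ÷ T = (24.2911524 − 24.349)/24.349/(30/365) = -0.028905 → -2.89%.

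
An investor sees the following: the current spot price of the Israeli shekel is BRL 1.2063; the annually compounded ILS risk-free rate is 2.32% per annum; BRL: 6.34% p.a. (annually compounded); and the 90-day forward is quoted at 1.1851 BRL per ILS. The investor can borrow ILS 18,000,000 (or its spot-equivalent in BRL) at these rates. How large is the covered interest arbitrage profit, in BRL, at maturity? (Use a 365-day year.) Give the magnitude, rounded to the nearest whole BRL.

T = 90/365 years.
Invest the ILS and cover forward: 18,000,000 × 1.0056712192 × 1.1851 = BRL 21,452,777.31.
Convert at spot and invest in BRL: 18,000,000 × 1.2063 × 1.0152727669 = BRL 22,045,023.70.
The quoted forward undervalues ILS, so borrow ILS, convert to BRL at spot, deposit the BRL at 6.34%, and buy ILS forward at 1.1851 to cover the loan.
Profit = 22,045,023.70 − 21,452,777.31 = BRL 592,246.

BRL 592,246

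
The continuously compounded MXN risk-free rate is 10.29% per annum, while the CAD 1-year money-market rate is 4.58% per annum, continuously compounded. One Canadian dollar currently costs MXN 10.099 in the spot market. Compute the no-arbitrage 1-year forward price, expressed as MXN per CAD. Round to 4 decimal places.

T = 1 year.
MXN accumulates by e^(0.1029×1) = 1.10838057.
Growth of 1 CAD over T: e^(0.0458×1) = 1.04686502.
So F = 10.099 × 1.10838057 / 1.04686502 = 10.692434 (MXN/CAD).

10.6924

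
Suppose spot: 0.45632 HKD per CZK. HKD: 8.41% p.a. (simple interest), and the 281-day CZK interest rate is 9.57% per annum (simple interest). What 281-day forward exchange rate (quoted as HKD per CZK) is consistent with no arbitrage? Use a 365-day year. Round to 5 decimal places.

T = 281/365 years.
HKD accumulates by 1 + 0.0841×281/365 = 1.0647455.
Growth of 1 CZK over T: 1 + 0.0957×281/365 = 1.0736759.
CIP: F = S · (grow HKD)/(grow CZK) = 0.45632 × 1.0647455/1.0736759 = 0.4525245 HKD per CZK.

0.45252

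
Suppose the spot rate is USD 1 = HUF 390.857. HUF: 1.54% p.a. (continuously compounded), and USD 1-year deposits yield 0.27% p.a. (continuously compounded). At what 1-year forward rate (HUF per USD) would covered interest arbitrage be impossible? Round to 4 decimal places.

395.8525

T = 1 year.
HUF accumulates by e^(0.0154×1) = 1.015519191.
USD accumulates by e^(0.0027×1) = 1.002703648.
Forward (HUF per USD) = 390.857 × 1.015519191 / 1.002703648 = 395.852539.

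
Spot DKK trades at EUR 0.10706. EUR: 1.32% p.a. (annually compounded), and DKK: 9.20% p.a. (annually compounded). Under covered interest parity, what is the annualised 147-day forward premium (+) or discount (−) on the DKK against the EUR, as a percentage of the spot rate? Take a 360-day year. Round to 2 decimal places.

-7.38%

T = 147/360 years.
CIP forward (EUR per DKK) = 0.10706 × 1.0053691/1.0365913 = 0.10383535.
(F − S)/S ÷ T = (0.10383535 − 0.10706)/0.10706/(147/360) = -0.073763 → -7.38%.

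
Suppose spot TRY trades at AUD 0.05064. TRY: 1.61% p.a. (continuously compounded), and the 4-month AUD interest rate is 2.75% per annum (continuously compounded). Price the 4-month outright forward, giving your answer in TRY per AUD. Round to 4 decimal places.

19.6723

T = 4/12 years.
Growth of 1 AUD over T: e^(0.0275×4/12) = 1.00920881.
TRY accumulates by e^(0.0161×4/12) = 1.00538109.
So F = 0.05064 × 1.00920881 / 1.00538109 = 0.050832798 (AUD/TRY).
Quoted the other way: 1/0.050832798 = 19.6723 TRY per AUD.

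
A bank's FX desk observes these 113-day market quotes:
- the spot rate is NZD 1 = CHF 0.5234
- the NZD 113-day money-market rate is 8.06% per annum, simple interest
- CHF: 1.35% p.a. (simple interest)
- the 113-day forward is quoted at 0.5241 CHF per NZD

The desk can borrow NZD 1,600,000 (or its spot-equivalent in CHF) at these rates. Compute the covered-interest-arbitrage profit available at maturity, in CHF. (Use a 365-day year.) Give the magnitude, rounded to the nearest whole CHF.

T = 113/365 years.
Route A — deposit NZD, sell forward: 1,600,000 × 1.02495288 × 0.5241 = CHF 859,484.49.
Route B — convert at spot, deposit CHF: 1,600,000 × 0.5234 × 1.00417945 = CHF 840,940.04.
The quoted forward overvalues NZD, so borrow CHF, buy NZD at spot, deposit the NZD at 8.06%, and sell the proceeds forward at 0.5241.
Arbitrage profit = |859,484.49 − 840,940.04| = CHF 18,544.

CHF 18,544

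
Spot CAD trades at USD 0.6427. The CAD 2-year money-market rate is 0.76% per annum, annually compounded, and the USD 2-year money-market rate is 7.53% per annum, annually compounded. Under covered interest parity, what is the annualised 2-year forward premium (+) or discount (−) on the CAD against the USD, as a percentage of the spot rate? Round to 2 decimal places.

T = 2 years.
CIP forward (USD per CAD) = 0.6427 × 1.1562701/1.0152578 = 0.7319666.
(F − S)/S ÷ T = (0.7319666 − 0.6427)/0.6427/2 = 0.069447 → 6.94%.

+6.94%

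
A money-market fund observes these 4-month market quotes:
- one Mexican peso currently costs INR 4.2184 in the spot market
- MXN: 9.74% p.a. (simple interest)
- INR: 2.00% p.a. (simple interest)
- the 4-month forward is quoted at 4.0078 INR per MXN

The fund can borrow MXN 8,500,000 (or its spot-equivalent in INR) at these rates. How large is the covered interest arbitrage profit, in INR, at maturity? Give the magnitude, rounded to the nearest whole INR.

T = 4/12 years.
Invest the MXN and cover forward: 8,500,000 × 1.0324666667 × 4.0078 = INR 35,172,319.21.
Convert at spot and invest in INR: 8,500,000 × 4.2184 × 1.0066666667 = INR 36,095,442.67.
The quoted forward undervalues MXN, so borrow MXN, convert to INR at spot, deposit the INR at 2.00%, and buy MXN forward at 4.0078 to cover the loan.
Profit = 36,095,442.67 − 35,172,319.21 = INR 923,123.

INR 923,123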